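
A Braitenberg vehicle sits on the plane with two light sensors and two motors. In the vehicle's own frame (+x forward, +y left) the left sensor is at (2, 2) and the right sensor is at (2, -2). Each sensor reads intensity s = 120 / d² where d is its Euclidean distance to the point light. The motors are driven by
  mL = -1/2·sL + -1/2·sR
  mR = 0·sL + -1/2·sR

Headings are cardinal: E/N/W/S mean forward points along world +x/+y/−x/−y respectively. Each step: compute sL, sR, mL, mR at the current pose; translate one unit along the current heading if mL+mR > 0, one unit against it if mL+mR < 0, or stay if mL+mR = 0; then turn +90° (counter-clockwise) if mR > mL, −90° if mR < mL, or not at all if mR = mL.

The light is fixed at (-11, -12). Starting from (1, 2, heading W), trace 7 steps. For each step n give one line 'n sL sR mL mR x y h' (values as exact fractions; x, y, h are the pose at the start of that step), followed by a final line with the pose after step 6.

n=0: pose=(1,2,W); sL=30/61, sR=30/89; mL=-2250/5429, mR=-15/89; mL+mR=-3165/5429 → advance -1; mR−mL=15/61 → turn +1·90°
n=1: pose=(2,2,S); sL=40/123, sR=24/53; mL=-2536/6519, mR=-12/53; mL+mR=-4012/6519 → advance -1; mR−mL=20/123 → turn +1·90°
n=2: pose=(2,3,E); sL=60/257, sR=60/197; mL=-13620/50629, mR=-30/197; mL+mR=-21330/50629 → advance -1; mR−mL=30/257 → turn +1·90°
n=3: pose=(1,3,N); sL=120/389, sR=24/97; mL=-10488/37733, mR=-12/97; mL+mR=-15156/37733 → advance -1; mR−mL=60/389 → turn +1·90°
n=4: pose=(1,2,W); sL=30/61, sR=30/89; mL=-2250/5429, mR=-15/89; mL+mR=-3165/5429 → advance -1; mR−mL=15/61 → turn +1·90°
n=5: pose=(2,2,S); sL=40/123, sR=24/53; mL=-2536/6519, mR=-12/53; mL+mR=-4012/6519 → advance -1; mR−mL=20/123 → turn +1·90°
n=6: pose=(2,3,E); sL=60/257, sR=60/197; mL=-13620/50629, mR=-30/197; mL+mR=-21330/50629 → advance -1; mR−mL=30/257 → turn +1·90°

0 30/61 30/89 -2250/5429 -15/89 1 2 W
1 40/123 24/53 -2536/6519 -12/53 2 2 S
2 60/257 60/197 -13620/50629 -30/197 2 3 E
3 120/389 24/97 -10488/37733 -12/97 1 3 N
4 30/61 30/89 -2250/5429 -15/89 1 2 W
5 40/123 24/53 -2536/6519 -12/53 2 2 S
6 60/257 60/197 -13620/50629 -30/197 2 3 E
final 1 3 N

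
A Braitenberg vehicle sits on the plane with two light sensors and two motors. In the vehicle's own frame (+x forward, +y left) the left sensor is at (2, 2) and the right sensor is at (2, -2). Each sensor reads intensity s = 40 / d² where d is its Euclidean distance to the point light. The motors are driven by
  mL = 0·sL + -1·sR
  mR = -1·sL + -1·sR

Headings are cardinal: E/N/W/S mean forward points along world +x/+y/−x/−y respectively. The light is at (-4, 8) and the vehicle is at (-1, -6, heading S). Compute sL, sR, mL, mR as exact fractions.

40/281 40/257 -40/257 -21520/72217

left sensor world pos  = (1, -8); dL² = 281
right sensor world pos = (-3, -8); dR² = 257
sL = 40/281 = 40/281
sR = 40/257 = 40/257
mL = 0·sL + -1·sR = -40/257
mR = -1·sL + -1·sR = -21520/72217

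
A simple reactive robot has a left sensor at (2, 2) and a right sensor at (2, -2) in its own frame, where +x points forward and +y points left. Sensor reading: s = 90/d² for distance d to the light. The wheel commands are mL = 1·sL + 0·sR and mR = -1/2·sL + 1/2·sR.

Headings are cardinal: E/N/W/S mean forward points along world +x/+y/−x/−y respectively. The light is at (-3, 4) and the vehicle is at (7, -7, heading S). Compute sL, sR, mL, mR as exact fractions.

left sensor world pos  = (9, -9); dL² = 313
right sensor world pos = (5, -9); dR² = 233
sL = 90/313 = 90/313
sR = 90/233 = 90/233
mL = 1·sL + 0·sR = 90/313
mR = -1/2·sL + 1/2·sR = 3600/72929

90/313 90/233 90/313 3600/72929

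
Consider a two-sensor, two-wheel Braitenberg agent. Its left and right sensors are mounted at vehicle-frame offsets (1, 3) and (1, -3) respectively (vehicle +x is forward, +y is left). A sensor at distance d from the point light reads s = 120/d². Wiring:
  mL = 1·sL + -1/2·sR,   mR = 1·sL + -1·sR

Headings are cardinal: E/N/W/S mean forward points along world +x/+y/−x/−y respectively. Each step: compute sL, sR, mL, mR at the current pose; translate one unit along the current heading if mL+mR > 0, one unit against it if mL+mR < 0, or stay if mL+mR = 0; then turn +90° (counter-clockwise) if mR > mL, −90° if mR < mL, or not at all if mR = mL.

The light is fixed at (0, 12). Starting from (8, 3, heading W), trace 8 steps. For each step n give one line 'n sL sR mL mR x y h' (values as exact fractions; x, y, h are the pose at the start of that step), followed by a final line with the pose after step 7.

0 120/193 24/17 -276/3281 -2592/3281 8 3 W
1 6/5 15/26 237/260 81/130 9 3 N
2 24/25 120/221 3804/5525 2304/5525 9 4 E
3 12/25 12/13 6/325 -144/325 10 4 S
4 120/181 120/97 780/17557 -10080/17557 10 5 W
5 6/5 15/29 273/290 99/145 11 5 N
6 40/51 8/15 44/85 64/255 11 6 E
7 60/137 12/13 -42/1781 -864/1781 12 6 S
final 12 7 W

n=0: pose=(8,3,W); sL=120/193, sR=24/17; mL=-276/3281, mR=-2592/3281; mL+mR=-2868/3281 → advance -1; mR−mL=-12/17 → turn -1·90°
n=1: pose=(9,3,N); sL=6/5, sR=15/26; mL=237/260, mR=81/130; mL+mR=399/260 → advance +1; mR−mL=-15/52 → turn -1·90°
n=2: pose=(9,4,E); sL=24/25, sR=120/221; mL=3804/5525, mR=2304/5525; mL+mR=6108/5525 → advance +1; mR−mL=-60/221 → turn -1·90°
n=3: pose=(10,4,S); sL=12/25, sR=12/13; mL=6/325, mR=-144/325; mL+mR=-138/325 → advance -1; mR−mL=-6/13 → turn -1·90°
n=4: pose=(10,5,W); sL=120/181, sR=120/97; mL=780/17557, mR=-10080/17557; mL+mR=-9300/17557 → advance -1; mR−mL=-60/97 → turn -1·90°
n=5: pose=(11,5,N); sL=6/5, sR=15/29; mL=273/290, mR=99/145; mL+mR=471/290 → advance +1; mR−mL=-15/58 → turn -1·90°
n=6: pose=(11,6,E); sL=40/51, sR=8/15; mL=44/85, mR=64/255; mL+mR=196/255 → advance +1; mR−mL=-4/15 → turn -1·90°
n=7: pose=(12,6,S); sL=60/137, sR=12/13; mL=-42/1781, mR=-864/1781; mL+mR=-906/1781 → advance -1; mR−mL=-6/13 → turn -1·90°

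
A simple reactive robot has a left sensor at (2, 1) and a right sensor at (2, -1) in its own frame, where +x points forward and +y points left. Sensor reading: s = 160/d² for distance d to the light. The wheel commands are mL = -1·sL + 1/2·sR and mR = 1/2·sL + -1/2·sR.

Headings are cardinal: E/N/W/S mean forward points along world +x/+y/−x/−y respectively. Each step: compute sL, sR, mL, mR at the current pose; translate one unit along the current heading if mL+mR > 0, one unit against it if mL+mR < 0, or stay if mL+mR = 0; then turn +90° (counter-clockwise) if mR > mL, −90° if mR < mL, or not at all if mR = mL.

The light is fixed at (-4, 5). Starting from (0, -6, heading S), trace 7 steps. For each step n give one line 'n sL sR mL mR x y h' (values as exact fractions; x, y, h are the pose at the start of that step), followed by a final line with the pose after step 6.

0 80/97 80/89 -3240/8633 -320/8633 0 -6 S
1 160/117 160/157 -15760/18369 3200/18369 0 -5 E
2 40/17 2 -23/17 3/17 -1 -5 N
3 32/29 160/101 -912/2929 -704/2929 -1 -6 W
4 80/97 80/89 -3240/8633 -320/8633 0 -6 S
5 160/117 160/157 -15760/18369 3200/18369 0 -5 E
6 40/17 2 -23/17 3/17 -1 -5 N
final -1 -6 W

n=0: pose=(0,-6,S); sL=80/97, sR=80/89; mL=-3240/8633, mR=-320/8633; mL+mR=-40/97 → advance -1; mR−mL=2920/8633 → turn +1·90°
n=1: pose=(0,-5,E); sL=160/117, sR=160/157; mL=-15760/18369, mR=3200/18369; mL+mR=-80/117 → advance -1; mR−mL=6320/6123 → turn +1·90°
n=2: pose=(-1,-5,N); sL=40/17, sR=2; mL=-23/17, mR=3/17; mL+mR=-20/17 → advance -1; mR−mL=26/17 → turn +1·90°
n=3: pose=(-1,-6,W); sL=32/29, sR=160/101; mL=-912/2929, mR=-704/2929; mL+mR=-16/29 → advance -1; mR−mL=208/2929 → turn +1·90°
n=4: pose=(0,-6,S); sL=80/97, sR=80/89; mL=-3240/8633, mR=-320/8633; mL+mR=-40/97 → advance -1; mR−mL=2920/8633 → turn +1·90°
n=5: pose=(0,-5,E); sL=160/117, sR=160/157; mL=-15760/18369, mR=3200/18369; mL+mR=-80/117 → advance -1; mR−mL=6320/6123 → turn +1·90°
n=6: pose=(-1,-5,N); sL=40/17, sR=2; mL=-23/17, mR=3/17; mL+mR=-20/17 → advance -1; mR−mL=26/17 → turn +1·90°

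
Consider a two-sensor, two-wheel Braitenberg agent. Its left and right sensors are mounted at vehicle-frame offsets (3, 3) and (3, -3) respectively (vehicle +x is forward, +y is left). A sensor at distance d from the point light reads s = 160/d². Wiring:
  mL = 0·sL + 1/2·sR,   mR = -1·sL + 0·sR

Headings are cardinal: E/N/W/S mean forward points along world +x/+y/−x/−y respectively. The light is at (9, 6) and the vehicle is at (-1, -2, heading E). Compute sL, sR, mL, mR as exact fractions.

80/37 16/17 8/17 -80/37

left sensor world pos  = (2, 1); dL² = 74
right sensor world pos = (2, -5); dR² = 170
sL = 160/74 = 80/37
sR = 160/170 = 16/17
mL = 0·sL + 1/2·sR = 8/17
mR = -1·sL + 0·sR = -80/37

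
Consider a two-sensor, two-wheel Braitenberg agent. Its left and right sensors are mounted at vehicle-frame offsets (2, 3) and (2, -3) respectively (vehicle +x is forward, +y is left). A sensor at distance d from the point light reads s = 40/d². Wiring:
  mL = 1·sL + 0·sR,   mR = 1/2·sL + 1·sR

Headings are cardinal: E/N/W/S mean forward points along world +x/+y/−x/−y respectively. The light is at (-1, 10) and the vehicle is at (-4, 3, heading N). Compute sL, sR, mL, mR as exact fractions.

left sensor world pos  = (-7, 5); dL² = 61
right sensor world pos = (-1, 5); dR² = 25
sL = 40/61 = 40/61
sR = 40/25 = 8/5
mL = 1·sL + 0·sR = 40/61
mR = 1/2·sL + 1·sR = 588/305

40/61 8/5 40/61 588/305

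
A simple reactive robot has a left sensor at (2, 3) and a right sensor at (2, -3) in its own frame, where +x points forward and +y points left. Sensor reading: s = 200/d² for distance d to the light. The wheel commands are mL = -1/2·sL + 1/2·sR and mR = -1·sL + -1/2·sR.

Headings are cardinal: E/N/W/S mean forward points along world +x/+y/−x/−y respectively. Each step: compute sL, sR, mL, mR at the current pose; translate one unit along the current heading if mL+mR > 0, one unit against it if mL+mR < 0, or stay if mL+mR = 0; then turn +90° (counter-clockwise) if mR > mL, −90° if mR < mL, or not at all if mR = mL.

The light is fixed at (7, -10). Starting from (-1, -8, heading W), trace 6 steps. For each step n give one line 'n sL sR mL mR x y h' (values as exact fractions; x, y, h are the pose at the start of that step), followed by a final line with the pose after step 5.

n=0: pose=(-1,-8,W); sL=200/101, sR=8/5; mL=-96/505, mR=-1404/505; mL+mR=-300/101 → advance -1; mR−mL=-1308/505 → turn -1·90°
n=1: pose=(0,-8,N); sL=50/29, sR=25/4; mL=525/232, mR=-1125/232; mL+mR=-75/29 → advance -1; mR−mL=-825/116 → turn -1·90°
n=2: pose=(0,-9,E); sL=200/41, sR=200/29; mL=1200/1189, mR=-9900/1189; mL+mR=-300/41 → advance -1; mR−mL=-11100/1189 → turn -1·90°
n=3: pose=(-1,-9,S); sL=100/13, sR=100/61; mL=-2400/793, mR=-6750/793; mL+mR=-150/13 → advance -1; mR−mL=-4350/793 → turn -1·90°
n=4: pose=(-1,-8,W); sL=200/101, sR=8/5; mL=-96/505, mR=-1404/505; mL+mR=-300/101 → advance -1; mR−mL=-1308/505 → turn -1·90°
n=5: pose=(0,-8,N); sL=50/29, sR=25/4; mL=525/232, mR=-1125/232; mL+mR=-75/29 → advance -1; mR−mL=-825/116 → turn -1·90°

0 200/101 8/5 -96/505 -1404/505 -1 -8 W
1 50/29 25/4 525/232 -1125/232 0 -8 N
2 200/41 200/29 1200/1189 -9900/1189 0 -9 E
3 100/13 100/61 -2400/793 -6750/793 -1 -9 S
4 200/101 8/5 -96/505 -1404/505 -1 -8 W
5 50/29 25/4 525/232 -1125/232 0 -8 N
final 0 -9 E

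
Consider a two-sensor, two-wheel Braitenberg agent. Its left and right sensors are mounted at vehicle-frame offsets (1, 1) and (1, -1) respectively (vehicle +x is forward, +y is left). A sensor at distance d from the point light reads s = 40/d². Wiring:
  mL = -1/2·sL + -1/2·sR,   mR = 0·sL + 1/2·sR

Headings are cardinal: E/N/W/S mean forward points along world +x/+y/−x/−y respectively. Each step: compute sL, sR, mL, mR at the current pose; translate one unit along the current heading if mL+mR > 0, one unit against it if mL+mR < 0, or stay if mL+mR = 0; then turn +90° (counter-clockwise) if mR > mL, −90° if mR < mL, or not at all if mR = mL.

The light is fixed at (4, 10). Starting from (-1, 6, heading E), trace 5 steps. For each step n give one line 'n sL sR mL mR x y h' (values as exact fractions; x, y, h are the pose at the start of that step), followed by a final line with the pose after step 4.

0 8/5 40/41 -264/205 20/41 -1 6 E
1 20/29 20/17 -460/493 10/17 -2 6 N
2 8/17 8/13 -120/221 4/13 -2 5 W
3 10/13 5/9 -155/234 5/18 -1 5 S
4 8/5 40/41 -264/205 20/41 -1 6 E
final -2 6 N

n=0: pose=(-1,6,E); sL=8/5, sR=40/41; mL=-264/205, mR=20/41; mL+mR=-4/5 → advance -1; mR−mL=364/205 → turn +1·90°
n=1: pose=(-2,6,N); sL=20/29, sR=20/17; mL=-460/493, mR=10/17; mL+mR=-10/29 → advance -1; mR−mL=750/493 → turn +1·90°
n=2: pose=(-2,5,W); sL=8/17, sR=8/13; mL=-120/221, mR=4/13; mL+mR=-4/17 → advance -1; mR−mL=188/221 → turn +1·90°
n=3: pose=(-1,5,S); sL=10/13, sR=5/9; mL=-155/234, mR=5/18; mL+mR=-5/13 → advance -1; mR−mL=110/117 → turn +1·90°
n=4: pose=(-1,6,E); sL=8/5, sR=40/41; mL=-264/205, mR=20/41; mL+mR=-4/5 → advance -1; mR−mL=364/205 → turn +1·90°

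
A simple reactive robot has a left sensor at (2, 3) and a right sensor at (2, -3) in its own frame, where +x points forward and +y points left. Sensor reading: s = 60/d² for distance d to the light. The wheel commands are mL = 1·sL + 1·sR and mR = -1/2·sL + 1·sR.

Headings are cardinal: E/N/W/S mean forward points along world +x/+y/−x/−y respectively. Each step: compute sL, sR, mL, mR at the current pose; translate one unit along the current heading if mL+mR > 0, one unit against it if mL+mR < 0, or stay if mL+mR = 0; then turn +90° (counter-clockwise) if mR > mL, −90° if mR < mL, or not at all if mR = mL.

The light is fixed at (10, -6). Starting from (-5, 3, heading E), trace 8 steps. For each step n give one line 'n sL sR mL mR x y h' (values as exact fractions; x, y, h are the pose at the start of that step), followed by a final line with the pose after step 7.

n=0: pose=(-5,3,E); sL=60/313, sR=12/41; mL=6216/12833, mR=2526/12833; mL+mR=8742/12833 → advance +1; mR−mL=-90/313 → turn -1·90°
n=1: pose=(-4,3,S); sL=6/17, sR=30/169; mL=1524/2873, mR=3/2873; mL+mR=1527/2873 → advance +1; mR−mL=-9/17 → turn -1·90°
n=2: pose=(-4,2,W); sL=60/281, sR=60/377; mL=39480/105937, mR=5550/105937; mL+mR=45030/105937 → advance +1; mR−mL=-90/281 → turn -1·90°
n=3: pose=(-5,2,N); sL=15/106, sR=15/61; mL=2505/6466, mR=2265/12932; mL+mR=7275/12932 → advance +1; mR−mL=-45/212 → turn -1·90°
n=4: pose=(-5,3,E); sL=60/313, sR=12/41; mL=6216/12833, mR=2526/12833; mL+mR=8742/12833 → advance +1; mR−mL=-90/313 → turn -1·90°
n=5: pose=(-4,3,S); sL=6/17, sR=30/169; mL=1524/2873, mR=3/2873; mL+mR=1527/2873 → advance +1; mR−mL=-9/17 → turn -1·90°
n=6: pose=(-4,2,W); sL=60/281, sR=60/377; mL=39480/105937, mR=5550/105937; mL+mR=45030/105937 → advance +1; mR−mL=-90/281 → turn -1·90°
n=7: pose=(-5,2,N); sL=15/106, sR=15/61; mL=2505/6466, mR=2265/12932; mL+mR=7275/12932 → advance +1; mR−mL=-45/212 → turn -1·90°

0 60/313 12/41 6216/12833 2526/12833 -5 3 E
1 6/17 30/169 1524/2873 3/2873 -4 3 S
2 60/281 60/377 39480/105937 5550/105937 -4 2 W
3 15/106 15/61 2505/6466 2265/12932 -5 2 N
4 60/313 12/41 6216/12833 2526/12833 -5 3 E
5 6/17 30/169 1524/2873 3/2873 -4 3 S
6 60/281 60/377 39480/105937 5550/105937 -4 2 W
7 15/106 15/61 2505/6466 2265/12932 -5 2 N
final -5 3 E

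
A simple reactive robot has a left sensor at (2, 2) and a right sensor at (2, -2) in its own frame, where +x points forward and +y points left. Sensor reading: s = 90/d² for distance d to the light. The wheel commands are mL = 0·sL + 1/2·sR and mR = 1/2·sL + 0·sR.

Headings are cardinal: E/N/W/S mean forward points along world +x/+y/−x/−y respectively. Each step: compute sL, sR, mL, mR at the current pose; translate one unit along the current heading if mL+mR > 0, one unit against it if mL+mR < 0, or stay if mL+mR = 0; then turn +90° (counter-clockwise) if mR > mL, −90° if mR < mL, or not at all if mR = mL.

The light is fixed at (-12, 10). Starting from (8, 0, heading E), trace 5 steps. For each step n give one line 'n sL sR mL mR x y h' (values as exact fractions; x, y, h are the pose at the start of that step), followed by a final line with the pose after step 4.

n=0: pose=(8,0,E); sL=45/274, sR=45/314; mL=45/628, mR=45/548; mL+mR=6615/43018 → advance +1; mR−mL=225/21509 → turn +1·90°
n=1: pose=(9,0,N); sL=18/85, sR=90/593; mL=45/593, mR=9/85; mL+mR=9162/50405 → advance +1; mR−mL=1512/50405 → turn +1·90°
n=2: pose=(9,1,W); sL=45/241, sR=9/41; mL=9/82, mR=45/482; mL+mR=2007/9881 → advance +1; mR−mL=-162/9881 → turn -1·90°
n=3: pose=(8,1,N); sL=90/373, sR=90/533; mL=45/533, mR=45/373; mL+mR=40770/198809 → advance +1; mR−mL=7200/198809 → turn +1·90°
n=4: pose=(8,2,W); sL=45/212, sR=1/4; mL=1/8, mR=45/424; mL+mR=49/212 → advance +1; mR−mL=-1/53 → turn -1·90°

0 45/274 45/314 45/628 45/548 8 0 E
1 18/85 90/593 45/593 9/85 9 0 N
2 45/241 9/41 9/82 45/482 9 1 W
3 90/373 90/533 45/533 45/373 8 1 N
4 45/212 1/4 1/8 45/424 8 2 W
final 7 2 N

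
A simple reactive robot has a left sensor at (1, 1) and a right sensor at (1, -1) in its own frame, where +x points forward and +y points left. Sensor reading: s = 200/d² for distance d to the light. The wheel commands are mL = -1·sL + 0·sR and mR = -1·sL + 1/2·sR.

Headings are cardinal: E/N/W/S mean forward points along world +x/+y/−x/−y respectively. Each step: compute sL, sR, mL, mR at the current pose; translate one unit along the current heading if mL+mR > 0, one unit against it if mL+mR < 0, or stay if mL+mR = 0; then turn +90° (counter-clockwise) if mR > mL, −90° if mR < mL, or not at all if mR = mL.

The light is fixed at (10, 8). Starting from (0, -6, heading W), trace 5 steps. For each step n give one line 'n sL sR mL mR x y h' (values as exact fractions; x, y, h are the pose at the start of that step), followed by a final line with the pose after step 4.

0 100/173 20/29 -100/173 -1170/5017 0 -6 W
1 200/289 8/13 -200/289 -1444/3757 1 -6 S
2 25/26 10/13 -25/26 -15/26 1 -5 E
3 40/53 8/9 -40/53 -148/477 0 -5 N
4 100/173 20/29 -100/173 -1170/5017 0 -6 W
final 1 -6 S

n=0: pose=(0,-6,W); sL=100/173, sR=20/29; mL=-100/173, mR=-1170/5017; mL+mR=-4070/5017 → advance -1; mR−mL=10/29 → turn +1·90°
n=1: pose=(1,-6,S); sL=200/289, sR=8/13; mL=-200/289, mR=-1444/3757; mL+mR=-4044/3757 → advance -1; mR−mL=4/13 → turn +1·90°
n=2: pose=(1,-5,E); sL=25/26, sR=10/13; mL=-25/26, mR=-15/26; mL+mR=-20/13 → advance -1; mR−mL=5/13 → turn +1·90°
n=3: pose=(0,-5,N); sL=40/53, sR=8/9; mL=-40/53, mR=-148/477; mL+mR=-508/477 → advance -1; mR−mL=4/9 → turn +1·90°
n=4: pose=(0,-6,W); sL=100/173, sR=20/29; mL=-100/173, mR=-1170/5017; mL+mR=-4070/5017 → advance -1; mR−mL=10/29 → turn +1·90°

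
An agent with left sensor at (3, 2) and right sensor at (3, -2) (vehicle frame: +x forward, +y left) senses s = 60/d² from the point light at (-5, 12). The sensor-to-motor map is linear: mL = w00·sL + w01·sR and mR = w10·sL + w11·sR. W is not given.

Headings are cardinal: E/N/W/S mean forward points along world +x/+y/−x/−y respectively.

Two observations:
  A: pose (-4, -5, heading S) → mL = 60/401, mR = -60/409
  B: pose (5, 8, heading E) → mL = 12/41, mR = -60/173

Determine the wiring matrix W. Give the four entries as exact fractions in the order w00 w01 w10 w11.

obs A: pose=(-4,-5,S) → sL=60/409, sR=60/401, mL=60/401, mR=-60/409
obs B: pose=(5,8,E) → sL=60/173, sR=12/41, mL=12/41, mR=-60/173
sensor matrix S = [[60/409, 60/401], [60/173, 12/41]]; det S = -10419840/1163315837
solve [mL_A; mL_B] = S·[w00; w01] and [mR_A; mR_B] = S·[w10; w11]:
  w00 = 0, w01 = 1, w10 = -1, w11 = 0

0 1 -1 0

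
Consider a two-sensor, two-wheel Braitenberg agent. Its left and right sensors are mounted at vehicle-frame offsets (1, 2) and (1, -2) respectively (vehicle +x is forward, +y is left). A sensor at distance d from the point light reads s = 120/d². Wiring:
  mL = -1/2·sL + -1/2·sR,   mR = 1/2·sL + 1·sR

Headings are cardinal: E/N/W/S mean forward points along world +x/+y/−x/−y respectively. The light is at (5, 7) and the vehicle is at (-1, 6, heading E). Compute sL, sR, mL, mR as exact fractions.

left sensor world pos  = (0, 8); dL² = 26
right sensor world pos = (0, 4); dR² = 34
sL = 120/26 = 60/13
sR = 120/34 = 60/17
mL = -1/2·sL + -1/2·sR = -900/221
mR = 1/2·sL + 1·sR = 1290/221

60/13 60/17 -900/221 1290/221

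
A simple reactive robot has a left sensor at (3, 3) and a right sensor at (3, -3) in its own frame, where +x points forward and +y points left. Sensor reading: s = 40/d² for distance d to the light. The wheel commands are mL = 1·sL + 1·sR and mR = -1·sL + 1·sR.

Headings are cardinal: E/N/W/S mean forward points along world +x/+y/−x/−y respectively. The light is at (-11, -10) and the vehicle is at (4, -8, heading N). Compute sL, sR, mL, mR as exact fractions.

40/169 40/349 20720/58981 -7200/58981

left sensor world pos  = (1, -5); dL² = 169
right sensor world pos = (7, -5); dR² = 349
sL = 40/169 = 40/169
sR = 40/349 = 40/349
mL = 1·sL + 1·sR = 20720/58981
mR = -1·sL + 1·sR = -7200/58981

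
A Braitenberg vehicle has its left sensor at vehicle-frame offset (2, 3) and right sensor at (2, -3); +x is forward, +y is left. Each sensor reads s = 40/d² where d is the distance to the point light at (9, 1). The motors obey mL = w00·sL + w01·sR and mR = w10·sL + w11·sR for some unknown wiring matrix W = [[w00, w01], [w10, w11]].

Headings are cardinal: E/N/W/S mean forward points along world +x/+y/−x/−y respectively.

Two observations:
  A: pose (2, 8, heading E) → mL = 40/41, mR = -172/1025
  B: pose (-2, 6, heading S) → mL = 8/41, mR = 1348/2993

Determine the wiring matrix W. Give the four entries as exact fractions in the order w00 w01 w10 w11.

0 1 1 -1/2

obs A: pose=(2,8,E) → sL=8/25, sR=40/41, mL=40/41, mR=-172/1025
obs B: pose=(-2,6,S) → sL=40/73, sR=8/41, mL=8/41, mR=1348/2993
sensor matrix S = [[8/25, 40/41], [40/73, 8/41]]; det S = -35328/74825
solve [mL_A; mL_B] = S·[w00; w01] and [mR_A; mR_B] = S·[w10; w11]:
  w00 = 0, w01 = 1, w10 = 1, w11 = -1/2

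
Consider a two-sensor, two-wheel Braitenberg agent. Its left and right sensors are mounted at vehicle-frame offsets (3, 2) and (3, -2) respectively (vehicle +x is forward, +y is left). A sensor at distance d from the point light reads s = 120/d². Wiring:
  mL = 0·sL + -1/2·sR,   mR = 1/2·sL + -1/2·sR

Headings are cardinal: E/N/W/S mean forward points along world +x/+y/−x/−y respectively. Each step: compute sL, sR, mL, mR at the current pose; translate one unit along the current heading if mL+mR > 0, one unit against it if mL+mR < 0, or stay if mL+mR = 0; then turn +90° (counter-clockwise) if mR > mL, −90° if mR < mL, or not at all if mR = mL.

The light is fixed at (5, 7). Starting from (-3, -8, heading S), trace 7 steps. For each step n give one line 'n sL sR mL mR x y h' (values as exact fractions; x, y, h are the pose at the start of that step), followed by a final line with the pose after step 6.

0 1/3 15/53 -15/106 4/159 -3 -8 S
1 120/169 120/281 -60/281 6720/47489 -3 -7 E
2 60/121 12/17 -6/17 -216/2057 -4 -7 N
3 120/433 120/313 -60/313 -7200/135529 -4 -8 W
4 1/3 15/53 -15/106 4/159 -3 -8 S
5 120/169 120/281 -60/281 6720/47489 -3 -7 E
6 60/121 12/17 -6/17 -216/2057 -4 -7 N
final -4 -8 W

n=0: pose=(-3,-8,S); sL=1/3, sR=15/53; mL=-15/106, mR=4/159; mL+mR=-37/318 → advance -1; mR−mL=1/6 → turn +1·90°
n=1: pose=(-3,-7,E); sL=120/169, sR=120/281; mL=-60/281, mR=6720/47489; mL+mR=-3420/47489 → advance -1; mR−mL=60/169 → turn +1·90°
n=2: pose=(-4,-7,N); sL=60/121, sR=12/17; mL=-6/17, mR=-216/2057; mL+mR=-942/2057 → advance -1; mR−mL=30/121 → turn +1·90°
n=3: pose=(-4,-8,W); sL=120/433, sR=120/313; mL=-60/313, mR=-7200/135529; mL+mR=-33180/135529 → advance -1; mR−mL=60/433 → turn +1·90°
n=4: pose=(-3,-8,S); sL=1/3, sR=15/53; mL=-15/106, mR=4/159; mL+mR=-37/318 → advance -1; mR−mL=1/6 → turn +1·90°
n=5: pose=(-3,-7,E); sL=120/169, sR=120/281; mL=-60/281, mR=6720/47489; mL+mR=-3420/47489 → advance -1; mR−mL=60/169 → turn +1·90°
n=6: pose=(-4,-7,N); sL=60/121, sR=12/17; mL=-6/17, mR=-216/2057; mL+mR=-942/2057 → advance -1; mR−mL=30/121 → turn +1·90°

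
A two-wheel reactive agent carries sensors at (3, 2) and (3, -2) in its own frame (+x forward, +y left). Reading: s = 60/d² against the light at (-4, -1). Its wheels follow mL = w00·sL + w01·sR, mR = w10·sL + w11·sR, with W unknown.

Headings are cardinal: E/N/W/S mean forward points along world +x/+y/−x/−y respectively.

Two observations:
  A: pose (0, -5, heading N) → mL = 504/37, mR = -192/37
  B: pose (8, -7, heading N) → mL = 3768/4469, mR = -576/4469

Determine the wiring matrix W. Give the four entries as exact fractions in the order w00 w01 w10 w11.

1 1 -1/2 1/2

obs A: pose=(0,-5,N) → sL=12, sR=60/37, mL=504/37, mR=-192/37
obs B: pose=(8,-7,N) → sL=60/109, sR=12/41, mL=3768/4469, mR=-576/4469
sensor matrix S = [[12, 60/37], [60/109, 12/41]]; det S = 433152/165353
solve [mL_A; mL_B] = S·[w00; w01] and [mR_A; mR_B] = S·[w10; w11]:
  w00 = 1, w01 = 1, w10 = -1/2, w11 = 1/2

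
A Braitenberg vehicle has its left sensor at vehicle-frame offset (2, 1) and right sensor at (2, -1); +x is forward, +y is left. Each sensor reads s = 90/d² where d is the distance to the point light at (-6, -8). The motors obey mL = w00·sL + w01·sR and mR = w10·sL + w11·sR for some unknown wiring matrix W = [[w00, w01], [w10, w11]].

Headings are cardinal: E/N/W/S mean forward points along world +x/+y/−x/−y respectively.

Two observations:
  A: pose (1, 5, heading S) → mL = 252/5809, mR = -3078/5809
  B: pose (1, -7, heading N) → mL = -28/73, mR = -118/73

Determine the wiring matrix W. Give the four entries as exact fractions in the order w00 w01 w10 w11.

-1/2 1/2 -1/2 -1/2

obs A: pose=(1,5,S) → sL=18/37, sR=90/157, mL=252/5809, mR=-3078/5809
obs B: pose=(1,-7,N) → sL=2, sR=90/73, mL=-28/73, mR=-118/73
sensor matrix S = [[18/37, 90/157], [2, 90/73]]; det S = -231840/424057
solve [mL_A; mL_B] = S·[w00; w01] and [mR_A; mR_B] = S·[w10; w11]:
  w00 = -1/2, w01 = 1/2, w10 = -1/2, w11 = -1/2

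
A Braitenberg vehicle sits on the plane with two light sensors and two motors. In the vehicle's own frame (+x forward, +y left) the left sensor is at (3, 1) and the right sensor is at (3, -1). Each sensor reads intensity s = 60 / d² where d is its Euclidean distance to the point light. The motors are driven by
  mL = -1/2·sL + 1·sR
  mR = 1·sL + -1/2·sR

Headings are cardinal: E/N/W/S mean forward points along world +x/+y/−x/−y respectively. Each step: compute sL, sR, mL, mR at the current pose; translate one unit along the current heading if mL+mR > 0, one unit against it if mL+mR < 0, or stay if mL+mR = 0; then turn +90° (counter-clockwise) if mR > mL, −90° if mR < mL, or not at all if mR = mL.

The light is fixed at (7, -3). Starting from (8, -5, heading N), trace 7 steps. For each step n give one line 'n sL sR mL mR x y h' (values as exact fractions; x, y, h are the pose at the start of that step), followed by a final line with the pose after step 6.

n=0: pose=(8,-5,N); sL=60, sR=12; mL=-18, mR=54; mL+mR=36 → advance +1; mR−mL=72 → turn +1·90°
n=1: pose=(8,-4,W); sL=15/2, sR=15; mL=45/4, mR=0; mL+mR=45/4 → advance +1; mR−mL=-45/4 → turn -1·90°
n=2: pose=(7,-4,N); sL=12, sR=12; mL=6, mR=6; mL+mR=12 → advance +1; mR−mL=0 → turn +0·90°
n=3: pose=(7,-3,N); sL=6, sR=6; mL=3, mR=3; mL+mR=6 → advance +1; mR−mL=0 → turn +0·90°
n=4: pose=(7,-2,N); sL=60/17, sR=60/17; mL=30/17, mR=30/17; mL+mR=60/17 → advance +1; mR−mL=0 → turn +0·90°
n=5: pose=(7,-1,N); sL=30/13, sR=30/13; mL=15/13, mR=15/13; mL+mR=30/13 → advance +1; mR−mL=0 → turn +0·90°
n=6: pose=(7,0,N); sL=60/37, sR=60/37; mL=30/37, mR=30/37; mL+mR=60/37 → advance +1; mR−mL=0 → turn +0·90°

0 60 12 -18 54 8 -5 N
1 15/2 15 45/4 0 8 -4 W
2 12 12 6 6 7 -4 N
3 6 6 3 3 7 -3 N
4 60/17 60/17 30/17 30/17 7 -2 N
5 30/13 30/13 15/13 15/13 7 -1 N
6 60/37 60/37 30/37 30/37 7 0 N
final 7 1 N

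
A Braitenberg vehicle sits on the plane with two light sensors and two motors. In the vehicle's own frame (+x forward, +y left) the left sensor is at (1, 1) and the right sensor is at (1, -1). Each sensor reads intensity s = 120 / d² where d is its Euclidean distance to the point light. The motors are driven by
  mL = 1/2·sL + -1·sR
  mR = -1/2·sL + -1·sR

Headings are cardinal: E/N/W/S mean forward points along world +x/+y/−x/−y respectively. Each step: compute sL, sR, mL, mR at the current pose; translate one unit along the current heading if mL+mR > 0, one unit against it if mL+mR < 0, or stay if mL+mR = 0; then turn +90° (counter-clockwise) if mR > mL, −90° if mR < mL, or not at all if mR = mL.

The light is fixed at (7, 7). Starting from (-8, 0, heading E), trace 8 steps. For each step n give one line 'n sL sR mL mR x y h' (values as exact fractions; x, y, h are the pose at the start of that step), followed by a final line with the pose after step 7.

0 15/29 6/13 -153/754 -543/754 -8 0 E
1 120/289 120/353 -13500/102017 -55860/102017 -9 0 S
2 60/169 60/157 -5430/26533 -14850/26533 -9 1 W
3 120/281 120/221 -20460/62101 -46980/62101 -8 1 N
4 15/29 6/13 -153/754 -543/754 -8 0 E
5 120/289 120/353 -13500/102017 -55860/102017 -9 0 S
6 60/169 60/157 -5430/26533 -14850/26533 -9 1 W
7 120/281 120/221 -20460/62101 -46980/62101 -8 1 N
final -8 0 E

n=0: pose=(-8,0,E); sL=15/29, sR=6/13; mL=-153/754, mR=-543/754; mL+mR=-12/13 → advance -1; mR−mL=-15/29 → turn -1·90°
n=1: pose=(-9,0,S); sL=120/289, sR=120/353; mL=-13500/102017, mR=-55860/102017; mL+mR=-240/353 → advance -1; mR−mL=-120/289 → turn -1·90°
n=2: pose=(-9,1,W); sL=60/169, sR=60/157; mL=-5430/26533, mR=-14850/26533; mL+mR=-120/157 → advance -1; mR−mL=-60/169 → turn -1·90°
n=3: pose=(-8,1,N); sL=120/281, sR=120/221; mL=-20460/62101, mR=-46980/62101; mL+mR=-240/221 → advance -1; mR−mL=-120/281 → turn -1·90°
n=4: pose=(-8,0,E); sL=15/29, sR=6/13; mL=-153/754, mR=-543/754; mL+mR=-12/13 → advance -1; mR−mL=-15/29 → turn -1·90°
n=5: pose=(-9,0,S); sL=120/289, sR=120/353; mL=-13500/102017, mR=-55860/102017; mL+mR=-240/353 → advance -1; mR−mL=-120/289 → turn -1·90°
n=6: pose=(-9,1,W); sL=60/169, sR=60/157; mL=-5430/26533, mR=-14850/26533; mL+mR=-120/157 → advance -1; mR−mL=-60/169 → turn -1·90°
n=7: pose=(-8,1,N); sL=120/281, sR=120/221; mL=-20460/62101, mR=-46980/62101; mL+mR=-240/221 → advance -1; mR−mL=-120/281 → turn -1·90°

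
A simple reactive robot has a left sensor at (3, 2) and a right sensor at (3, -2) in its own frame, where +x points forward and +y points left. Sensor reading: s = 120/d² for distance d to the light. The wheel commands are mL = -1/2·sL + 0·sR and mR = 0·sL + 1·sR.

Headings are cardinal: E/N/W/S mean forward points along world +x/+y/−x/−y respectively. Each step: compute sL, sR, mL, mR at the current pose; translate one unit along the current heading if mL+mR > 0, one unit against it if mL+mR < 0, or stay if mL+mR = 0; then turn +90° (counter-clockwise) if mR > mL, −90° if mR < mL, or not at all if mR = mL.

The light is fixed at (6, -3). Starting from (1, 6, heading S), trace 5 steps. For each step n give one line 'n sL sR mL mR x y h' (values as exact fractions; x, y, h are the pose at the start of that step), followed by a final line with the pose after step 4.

n=0: pose=(1,6,S); sL=8/3, sR=24/17; mL=-4/3, mR=24/17; mL+mR=4/51 → advance +1; mR−mL=140/51 → turn +1·90°
n=1: pose=(1,5,E); sL=15/13, sR=3; mL=-15/26, mR=3; mL+mR=63/26 → advance +1; mR−mL=93/26 → turn +1·90°
n=2: pose=(2,5,N); sL=120/157, sR=24/25; mL=-60/157, mR=24/25; mL+mR=2268/3925 → advance +1; mR−mL=5268/3925 → turn +1·90°
n=3: pose=(2,6,W); sL=60/49, sR=12/17; mL=-30/49, mR=12/17; mL+mR=78/833 → advance +1; mR−mL=1098/833 → turn +1·90°
n=4: pose=(1,6,S); sL=8/3, sR=24/17; mL=-4/3, mR=24/17; mL+mR=4/51 → advance +1; mR−mL=140/51 → turn +1·90°

0 8/3 24/17 -4/3 24/17 1 6 S
1 15/13 3 -15/26 3 1 5 E
2 120/157 24/25 -60/157 24/25 2 5 N
3 60/49 12/17 -30/49 12/17 2 6 W
4 8/3 24/17 -4/3 24/17 1 6 S
final 1 5 E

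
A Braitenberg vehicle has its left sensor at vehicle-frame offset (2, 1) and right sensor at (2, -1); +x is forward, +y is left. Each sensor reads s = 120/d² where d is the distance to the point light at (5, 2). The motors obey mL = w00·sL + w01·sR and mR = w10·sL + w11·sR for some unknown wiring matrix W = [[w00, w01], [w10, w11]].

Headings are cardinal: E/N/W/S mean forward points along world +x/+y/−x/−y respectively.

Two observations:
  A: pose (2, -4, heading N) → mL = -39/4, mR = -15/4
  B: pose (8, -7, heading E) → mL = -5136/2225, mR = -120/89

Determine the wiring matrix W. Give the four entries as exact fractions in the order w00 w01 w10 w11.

obs A: pose=(2,-4,N) → sL=15/4, sR=6, mL=-39/4, mR=-15/4
obs B: pose=(8,-7,E) → sL=120/89, sR=24/25, mL=-5136/2225, mR=-120/89
sensor matrix S = [[15/4, 6], [120/89, 24/25]]; det S = -1998/445
solve [mL_A; mL_B] = S·[w00; w01] and [mR_A; mR_B] = S·[w10; w11]:
  w00 = -1, w01 = -1, w10 = -1, w11 = 0

-1 -1 -1 0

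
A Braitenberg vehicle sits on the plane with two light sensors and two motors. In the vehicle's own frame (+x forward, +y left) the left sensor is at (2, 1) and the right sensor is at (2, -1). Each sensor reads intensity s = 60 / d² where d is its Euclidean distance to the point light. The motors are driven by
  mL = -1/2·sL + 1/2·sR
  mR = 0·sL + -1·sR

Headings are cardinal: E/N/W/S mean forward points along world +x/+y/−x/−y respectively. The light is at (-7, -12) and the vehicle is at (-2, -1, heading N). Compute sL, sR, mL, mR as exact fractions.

12/37 12/41 -24/1517 -12/41

left sensor world pos  = (-3, 1); dL² = 185
right sensor world pos = (-1, 1); dR² = 205
sL = 60/185 = 12/37
sR = 60/205 = 12/41
mL = -1/2·sL + 1/2·sR = -24/1517
mR = 0·sL + -1·sR = -12/41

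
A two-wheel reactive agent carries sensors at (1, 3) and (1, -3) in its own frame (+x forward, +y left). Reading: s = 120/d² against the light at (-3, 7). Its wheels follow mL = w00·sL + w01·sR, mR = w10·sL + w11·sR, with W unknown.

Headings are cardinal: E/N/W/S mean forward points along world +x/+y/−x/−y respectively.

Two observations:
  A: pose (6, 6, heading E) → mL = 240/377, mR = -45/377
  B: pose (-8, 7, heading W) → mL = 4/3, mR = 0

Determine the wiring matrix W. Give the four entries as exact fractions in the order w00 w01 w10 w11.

obs A: pose=(6,6,E) → sL=15/13, sR=30/29, mL=240/377, mR=-45/377
obs B: pose=(-8,7,W) → sL=8/3, sR=8/3, mL=4/3, mR=0
sensor matrix S = [[15/13, 30/29], [8/3, 8/3]]; det S = 120/377
solve [mL_A; mL_B] = S·[w00; w01] and [mR_A; mR_B] = S·[w10; w11]:
  w00 = 1, w01 = -1/2, w10 = -1, w11 = 1

1 -1/2 -1 1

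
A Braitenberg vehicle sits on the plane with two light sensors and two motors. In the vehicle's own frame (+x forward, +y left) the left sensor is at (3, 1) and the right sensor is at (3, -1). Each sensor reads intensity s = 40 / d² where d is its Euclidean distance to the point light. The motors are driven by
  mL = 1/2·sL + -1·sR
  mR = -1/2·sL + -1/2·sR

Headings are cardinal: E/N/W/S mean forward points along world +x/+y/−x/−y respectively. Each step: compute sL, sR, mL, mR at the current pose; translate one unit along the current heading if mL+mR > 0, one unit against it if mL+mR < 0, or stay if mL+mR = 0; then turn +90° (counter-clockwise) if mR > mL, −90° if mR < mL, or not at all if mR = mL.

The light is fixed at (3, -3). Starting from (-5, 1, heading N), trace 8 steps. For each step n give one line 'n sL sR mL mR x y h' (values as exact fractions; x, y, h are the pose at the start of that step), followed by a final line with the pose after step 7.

0 4/13 20/49 -162/637 -228/637 -5 1 N
1 40/41 40/29 -1060/1189 -1400/1189 -5 0 E
2 5/8 2/5 -7/80 -41/80 -6 0 S
3 40/153 40/169 -2740/25857 -6440/25857 -6 1 W
4 4/13 20/49 -162/637 -228/637 -5 1 N
5 40/41 40/29 -1060/1189 -1400/1189 -5 0 E
6 5/8 2/5 -7/80 -41/80 -6 0 S
7 40/153 40/169 -2740/25857 -6440/25857 -6 1 W
final -5 1 N

n=0: pose=(-5,1,N); sL=4/13, sR=20/49; mL=-162/637, mR=-228/637; mL+mR=-30/49 → advance -1; mR−mL=-66/637 → turn -1·90°
n=1: pose=(-5,0,E); sL=40/41, sR=40/29; mL=-1060/1189, mR=-1400/1189; mL+mR=-60/29 → advance -1; mR−mL=-340/1189 → turn -1·90°
n=2: pose=(-6,0,S); sL=5/8, sR=2/5; mL=-7/80, mR=-41/80; mL+mR=-3/5 → advance -1; mR−mL=-17/40 → turn -1·90°
n=3: pose=(-6,1,W); sL=40/153, sR=40/169; mL=-2740/25857, mR=-6440/25857; mL+mR=-60/169 → advance -1; mR−mL=-3700/25857 → turn -1·90°
n=4: pose=(-5,1,N); sL=4/13, sR=20/49; mL=-162/637, mR=-228/637; mL+mR=-30/49 → advance -1; mR−mL=-66/637 → turn -1·90°
n=5: pose=(-5,0,E); sL=40/41, sR=40/29; mL=-1060/1189, mR=-1400/1189; mL+mR=-60/29 → advance -1; mR−mL=-340/1189 → turn -1·90°
n=6: pose=(-6,0,S); sL=5/8, sR=2/5; mL=-7/80, mR=-41/80; mL+mR=-3/5 → advance -1; mR−mL=-17/40 → turn -1·90°
n=7: pose=(-6,1,W); sL=40/153, sR=40/169; mL=-2740/25857, mR=-6440/25857; mL+mR=-60/169 → advance -1; mR−mL=-3700/25857 → turn -1·90°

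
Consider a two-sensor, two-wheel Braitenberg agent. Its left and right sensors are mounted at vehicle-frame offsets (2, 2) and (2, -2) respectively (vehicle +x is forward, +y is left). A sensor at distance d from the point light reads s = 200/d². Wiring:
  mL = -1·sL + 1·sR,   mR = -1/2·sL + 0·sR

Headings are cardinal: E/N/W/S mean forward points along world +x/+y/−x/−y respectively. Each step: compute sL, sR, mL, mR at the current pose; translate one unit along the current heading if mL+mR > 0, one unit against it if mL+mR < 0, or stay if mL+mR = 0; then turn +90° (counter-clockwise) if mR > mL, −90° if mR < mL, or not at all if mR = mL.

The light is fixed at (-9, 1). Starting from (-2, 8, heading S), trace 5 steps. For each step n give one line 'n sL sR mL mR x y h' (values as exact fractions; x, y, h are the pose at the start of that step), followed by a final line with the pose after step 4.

0 100/53 4 112/53 -50/53 -2 8 S
1 200/41 200/89 -9600/3649 -100/41 -2 7 W
2 50/29 50/13 800/377 -25/29 -1 7 S
3 40/9 40/17 -320/153 -20/9 -1 6 W
4 100/49 20/17 -720/833 -50/49 0 6 N
final 0 5 E

n=0: pose=(-2,8,S); sL=100/53, sR=4; mL=112/53, mR=-50/53; mL+mR=62/53 → advance +1; mR−mL=-162/53 → turn -1·90°
n=1: pose=(-2,7,W); sL=200/41, sR=200/89; mL=-9600/3649, mR=-100/41; mL+mR=-18500/3649 → advance -1; mR−mL=700/3649 → turn +1·90°
n=2: pose=(-1,7,S); sL=50/29, sR=50/13; mL=800/377, mR=-25/29; mL+mR=475/377 → advance +1; mR−mL=-1125/377 → turn -1·90°
n=3: pose=(-1,6,W); sL=40/9, sR=40/17; mL=-320/153, mR=-20/9; mL+mR=-220/51 → advance -1; mR−mL=-20/153 → turn -1·90°
n=4: pose=(0,6,N); sL=100/49, sR=20/17; mL=-720/833, mR=-50/49; mL+mR=-1570/833 → advance -1; mR−mL=-130/833 → turn -1·90°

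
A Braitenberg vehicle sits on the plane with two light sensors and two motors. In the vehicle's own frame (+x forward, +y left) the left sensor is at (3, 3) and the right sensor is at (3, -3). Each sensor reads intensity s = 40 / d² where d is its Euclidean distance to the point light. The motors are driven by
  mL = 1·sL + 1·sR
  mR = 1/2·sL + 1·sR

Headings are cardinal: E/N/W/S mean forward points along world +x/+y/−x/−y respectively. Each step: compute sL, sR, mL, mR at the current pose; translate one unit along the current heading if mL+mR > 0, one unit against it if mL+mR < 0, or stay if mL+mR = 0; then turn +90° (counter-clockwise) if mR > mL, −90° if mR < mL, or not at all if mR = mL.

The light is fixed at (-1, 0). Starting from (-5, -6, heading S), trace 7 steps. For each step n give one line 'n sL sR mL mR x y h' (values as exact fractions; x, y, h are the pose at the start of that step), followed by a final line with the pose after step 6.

n=0: pose=(-5,-6,S); sL=20/41, sR=4/13; mL=424/533, mR=294/533; mL+mR=718/533 → advance +1; mR−mL=-10/41 → turn -1·90°
n=1: pose=(-5,-7,W); sL=40/149, sR=8/13; mL=1712/1937, mR=1452/1937; mL+mR=3164/1937 → advance +1; mR−mL=-20/149 → turn -1·90°
n=2: pose=(-6,-7,N); sL=1/2, sR=2; mL=5/2, mR=9/4; mL+mR=19/4 → advance +1; mR−mL=-1/4 → turn -1·90°
n=3: pose=(-6,-6,E); sL=40/13, sR=8/17; mL=784/221, mR=444/221; mL+mR=1228/221 → advance +1; mR−mL=-20/13 → turn -1·90°
n=4: pose=(-5,-6,S); sL=20/41, sR=4/13; mL=424/533, mR=294/533; mL+mR=718/533 → advance +1; mR−mL=-10/41 → turn -1·90°
n=5: pose=(-5,-7,W); sL=40/149, sR=8/13; mL=1712/1937, mR=1452/1937; mL+mR=3164/1937 → advance +1; mR−mL=-20/149 → turn -1·90°
n=6: pose=(-6,-7,N); sL=1/2, sR=2; mL=5/2, mR=9/4; mL+mR=19/4 → advance +1; mR−mL=-1/4 → turn -1·90°

0 20/41 4/13 424/533 294/533 -5 -6 S
1 40/149 8/13 1712/1937 1452/1937 -5 -7 W
2 1/2 2 5/2 9/4 -6 -7 N
3 40/13 8/17 784/221 444/221 -6 -6 E
4 20/41 4/13 424/533 294/533 -5 -6 S
5 40/149 8/13 1712/1937 1452/1937 -5 -7 W
6 1/2 2 5/2 9/4 -6 -7 N
final -6 -6 E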